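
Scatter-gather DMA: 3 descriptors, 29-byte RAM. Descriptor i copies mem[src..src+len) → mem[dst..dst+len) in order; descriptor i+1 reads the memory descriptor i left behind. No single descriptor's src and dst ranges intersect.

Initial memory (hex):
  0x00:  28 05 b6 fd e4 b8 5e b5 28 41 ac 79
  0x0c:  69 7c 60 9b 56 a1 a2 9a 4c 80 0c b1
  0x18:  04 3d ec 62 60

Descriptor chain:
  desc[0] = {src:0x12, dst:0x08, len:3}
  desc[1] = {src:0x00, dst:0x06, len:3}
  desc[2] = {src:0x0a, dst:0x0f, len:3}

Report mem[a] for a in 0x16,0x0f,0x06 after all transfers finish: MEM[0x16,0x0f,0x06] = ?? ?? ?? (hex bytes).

[0] 0x12->0x08 len=3 : a2 9a 4c
[1] 0x00->0x06 len=3 : 28 05 b6
[2] 0x0a->0x0f len=3 : 4c 79 69
query mem[0x16]=0x0c, mem[0x0f]=0x4c, mem[0x06]=0x28

MEM[0x16,0x0f,0x06] = 0c 4c 28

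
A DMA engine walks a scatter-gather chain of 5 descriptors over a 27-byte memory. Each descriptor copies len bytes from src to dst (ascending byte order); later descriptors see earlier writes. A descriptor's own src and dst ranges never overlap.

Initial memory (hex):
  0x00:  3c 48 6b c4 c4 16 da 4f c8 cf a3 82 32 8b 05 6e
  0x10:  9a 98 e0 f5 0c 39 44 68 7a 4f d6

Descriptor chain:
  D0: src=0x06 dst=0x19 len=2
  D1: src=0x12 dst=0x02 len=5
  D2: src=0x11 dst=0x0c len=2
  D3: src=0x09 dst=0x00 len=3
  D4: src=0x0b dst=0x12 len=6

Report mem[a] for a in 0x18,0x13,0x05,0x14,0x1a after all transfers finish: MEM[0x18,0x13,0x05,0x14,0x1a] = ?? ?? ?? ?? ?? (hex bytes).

#0 dst[0x19+2] := {0xda,0x4f}
#1 dst[0x02+5] := {0xe0,0xf5,0x0c,0x39,0x44}
#2 dst[0x0c+2] := {0x98,0xe0}
#3 dst[0x00+3] := {0xcf,0xa3,0x82}
#4 dst[0x12+6] := {0x82,0x98,0xe0,0x05,0x6e,0x9a}
query mem[0x18]=0x7a, mem[0x13]=0x98, mem[0x05]=0x39, mem[0x14]=0xe0, mem[0x1a]=0x4f

MEM[0x18,0x13,0x05,0x14,0x1a] = 7a 98 39 e0 4f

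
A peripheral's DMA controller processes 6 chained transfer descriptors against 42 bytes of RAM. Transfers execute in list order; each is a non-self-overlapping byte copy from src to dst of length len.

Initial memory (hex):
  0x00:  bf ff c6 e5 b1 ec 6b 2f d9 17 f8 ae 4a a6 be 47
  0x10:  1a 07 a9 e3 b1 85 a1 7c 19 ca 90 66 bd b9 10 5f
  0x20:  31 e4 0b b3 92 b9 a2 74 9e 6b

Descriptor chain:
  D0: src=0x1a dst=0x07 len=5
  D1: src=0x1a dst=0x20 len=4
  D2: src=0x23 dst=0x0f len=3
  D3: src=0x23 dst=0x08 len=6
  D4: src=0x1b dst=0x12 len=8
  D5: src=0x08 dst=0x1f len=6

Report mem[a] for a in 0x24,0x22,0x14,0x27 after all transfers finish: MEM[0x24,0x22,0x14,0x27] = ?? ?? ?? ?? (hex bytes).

MEM[0x24,0x22,0x14,0x27] = 9e a2 b9 74

[0] 0x1a->0x07 len=5 : 90 66 bd b9 10
[1] 0x1a->0x20 len=4 : 90 66 bd b9
[2] 0x23->0x0f len=3 : b9 92 b9
[3] 0x23->0x08 len=6 : b9 92 b9 a2 74 9e
[4] 0x1b->0x12 len=8 : 66 bd b9 10 5f 90 66 bd
[5] 0x08->0x1f len=6 : b9 92 b9 a2 74 9e
query mem[0x24]=0x9e, mem[0x22]=0xa2, mem[0x14]=0xb9, mem[0x27]=0x74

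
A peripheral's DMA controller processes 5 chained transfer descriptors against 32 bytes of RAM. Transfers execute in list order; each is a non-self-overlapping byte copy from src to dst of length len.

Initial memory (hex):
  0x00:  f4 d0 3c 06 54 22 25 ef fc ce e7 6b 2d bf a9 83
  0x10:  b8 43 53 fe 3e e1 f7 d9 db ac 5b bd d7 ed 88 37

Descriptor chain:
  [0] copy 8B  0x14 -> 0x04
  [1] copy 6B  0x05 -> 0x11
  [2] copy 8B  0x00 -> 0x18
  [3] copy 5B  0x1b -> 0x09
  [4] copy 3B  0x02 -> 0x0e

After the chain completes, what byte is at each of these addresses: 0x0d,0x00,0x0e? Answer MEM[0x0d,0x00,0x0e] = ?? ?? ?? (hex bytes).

MEM[0x0d,0x00,0x0e] = d9 f4 3c

#0 dst[0x04+8] := {0x3e,0xe1,0xf7,0xd9,0xdb,0xac,0x5b,0xbd}
#1 dst[0x11+6] := {0xe1,0xf7,0xd9,0xdb,0xac,0x5b}
#2 dst[0x18+8] := {0xf4,0xd0,0x3c,0x06,0x3e,0xe1,0xf7,0xd9}
#3 dst[0x09+5] := {0x06,0x3e,0xe1,0xf7,0xd9}
#4 dst[0x0e+3] := {0x3c,0x06,0x3e}
query mem[0x0d]=0xd9, mem[0x00]=0xf4, mem[0x0e]=0x3c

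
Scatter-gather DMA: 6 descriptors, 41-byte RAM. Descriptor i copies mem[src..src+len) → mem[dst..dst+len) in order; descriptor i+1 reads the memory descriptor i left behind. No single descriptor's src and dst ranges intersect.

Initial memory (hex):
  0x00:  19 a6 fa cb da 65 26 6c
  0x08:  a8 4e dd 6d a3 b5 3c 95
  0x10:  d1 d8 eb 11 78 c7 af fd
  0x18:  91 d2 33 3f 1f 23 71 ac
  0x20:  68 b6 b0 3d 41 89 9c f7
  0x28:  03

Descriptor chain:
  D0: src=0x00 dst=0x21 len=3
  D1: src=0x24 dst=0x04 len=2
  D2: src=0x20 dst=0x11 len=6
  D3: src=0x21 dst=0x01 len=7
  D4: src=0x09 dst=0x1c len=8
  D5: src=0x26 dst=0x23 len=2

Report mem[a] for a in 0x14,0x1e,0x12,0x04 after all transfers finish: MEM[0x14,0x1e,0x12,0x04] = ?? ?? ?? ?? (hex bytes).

MEM[0x14,0x1e,0x12,0x04] = fa 6d 19 41

  after D0: wrote 3B at 0x21 = 19a6fa
  after D1: wrote 2B at 0x04 = 4189
  after D2: wrote 6B at 0x11 = 6819a6fa4189
  after D3: wrote 7B at 0x01 = 19a6fa41899cf7
  after D4: wrote 8B at 0x1c = 4edd6da3b53c95d1
  after D5: wrote 2B at 0x23 = 9cf7
query mem[0x14]=0xfa, mem[0x1e]=0x6d, mem[0x12]=0x19, mem[0x04]=0x41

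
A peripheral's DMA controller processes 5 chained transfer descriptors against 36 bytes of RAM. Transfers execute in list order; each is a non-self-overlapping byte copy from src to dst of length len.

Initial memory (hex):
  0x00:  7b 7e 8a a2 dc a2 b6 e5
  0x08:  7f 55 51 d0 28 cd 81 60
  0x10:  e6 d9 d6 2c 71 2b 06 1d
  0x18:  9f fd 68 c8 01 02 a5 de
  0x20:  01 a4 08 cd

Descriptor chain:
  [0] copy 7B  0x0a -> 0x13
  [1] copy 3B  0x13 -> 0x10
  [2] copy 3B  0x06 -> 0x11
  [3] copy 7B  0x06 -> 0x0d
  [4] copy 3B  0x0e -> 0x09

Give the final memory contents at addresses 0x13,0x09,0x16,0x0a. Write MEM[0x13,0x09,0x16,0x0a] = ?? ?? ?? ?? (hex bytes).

#0 dst[0x13+7] := {0x51,0xd0,0x28,0xcd,0x81,0x60,0xe6}
#1 dst[0x10+3] := {0x51,0xd0,0x28}
#2 dst[0x11+3] := {0xb6,0xe5,0x7f}
#3 dst[0x0d+7] := {0xb6,0xe5,0x7f,0x55,0x51,0xd0,0x28}
#4 dst[0x09+3] := {0xe5,0x7f,0x55}
query mem[0x13]=0x28, mem[0x09]=0xe5, mem[0x16]=0xcd, mem[0x0a]=0x7f

MEM[0x13,0x09,0x16,0x0a] = 28 e5 cd 7f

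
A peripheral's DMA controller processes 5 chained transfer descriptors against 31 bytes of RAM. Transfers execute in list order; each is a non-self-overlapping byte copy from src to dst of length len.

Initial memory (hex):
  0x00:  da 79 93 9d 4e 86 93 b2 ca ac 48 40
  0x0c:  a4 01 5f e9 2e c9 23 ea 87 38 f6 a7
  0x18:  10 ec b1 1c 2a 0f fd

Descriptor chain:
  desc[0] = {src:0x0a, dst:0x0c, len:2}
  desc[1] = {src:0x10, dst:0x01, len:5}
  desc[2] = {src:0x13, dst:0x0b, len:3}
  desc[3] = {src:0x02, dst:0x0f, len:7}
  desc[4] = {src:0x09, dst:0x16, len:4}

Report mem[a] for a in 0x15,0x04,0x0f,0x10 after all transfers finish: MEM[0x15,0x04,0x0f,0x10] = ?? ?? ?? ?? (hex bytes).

#0 dst[0x0c+2] := {0x48,0x40}
#1 dst[0x01+5] := {0x2e,0xc9,0x23,0xea,0x87}
#2 dst[0x0b+3] := {0xea,0x87,0x38}
#3 dst[0x0f+7] := {0xc9,0x23,0xea,0x87,0x93,0xb2,0xca}
#4 dst[0x16+4] := {0xac,0x48,0xea,0x87}
query mem[0x15]=0xca, mem[0x04]=0xea, mem[0x0f]=0xc9, mem[0x10]=0x23

MEM[0x15,0x04,0x0f,0x10] = ca ea c9 23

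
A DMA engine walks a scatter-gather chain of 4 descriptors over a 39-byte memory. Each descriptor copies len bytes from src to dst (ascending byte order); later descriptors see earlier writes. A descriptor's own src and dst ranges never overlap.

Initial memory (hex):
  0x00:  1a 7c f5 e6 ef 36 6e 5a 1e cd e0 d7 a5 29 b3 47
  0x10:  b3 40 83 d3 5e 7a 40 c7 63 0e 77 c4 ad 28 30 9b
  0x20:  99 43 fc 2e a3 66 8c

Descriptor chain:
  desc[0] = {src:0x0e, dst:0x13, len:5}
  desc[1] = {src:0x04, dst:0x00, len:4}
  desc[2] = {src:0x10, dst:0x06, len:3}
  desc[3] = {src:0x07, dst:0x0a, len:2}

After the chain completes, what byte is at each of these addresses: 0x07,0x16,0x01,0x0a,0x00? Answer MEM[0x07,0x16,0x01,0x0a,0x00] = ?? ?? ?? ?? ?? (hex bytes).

#0 dst[0x13+5] := {0xb3,0x47,0xb3,0x40,0x83}
#1 dst[0x00+4] := {0xef,0x36,0x6e,0x5a}
#2 dst[0x06+3] := {0xb3,0x40,0x83}
#3 dst[0x0a+2] := {0x40,0x83}
query mem[0x07]=0x40, mem[0x16]=0x40, mem[0x01]=0x36, mem[0x0a]=0x40, mem[0x00]=0xef

MEM[0x07,0x16,0x01,0x0a,0x00] = 40 40 36 40 ef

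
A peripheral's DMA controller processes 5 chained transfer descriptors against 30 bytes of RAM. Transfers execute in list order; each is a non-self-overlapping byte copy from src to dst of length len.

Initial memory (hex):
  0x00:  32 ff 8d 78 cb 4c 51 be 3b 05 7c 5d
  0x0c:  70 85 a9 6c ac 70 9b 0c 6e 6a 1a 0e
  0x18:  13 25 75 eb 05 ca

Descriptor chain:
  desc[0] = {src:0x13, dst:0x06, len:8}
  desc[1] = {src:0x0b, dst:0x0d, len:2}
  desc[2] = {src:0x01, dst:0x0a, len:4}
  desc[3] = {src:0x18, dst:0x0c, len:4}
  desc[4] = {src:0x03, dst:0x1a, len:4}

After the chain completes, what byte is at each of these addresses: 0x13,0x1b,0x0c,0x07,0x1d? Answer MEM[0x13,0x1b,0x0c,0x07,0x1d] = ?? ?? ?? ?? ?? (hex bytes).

  after D0: wrote 8B at 0x06 = 0c6e6a1a0e132575
  after D1: wrote 2B at 0x0d = 1325
  after D2: wrote 4B at 0x0a = ff8d78cb
  after D3: wrote 4B at 0x0c = 132575eb
  after D4: wrote 4B at 0x1a = 78cb4c0c
query mem[0x13]=0x0c, mem[0x1b]=0xcb, mem[0x0c]=0x13, mem[0x07]=0x6e, mem[0x1d]=0x0c

MEM[0x13,0x1b,0x0c,0x07,0x1d] = 0c cb 13 6e 0c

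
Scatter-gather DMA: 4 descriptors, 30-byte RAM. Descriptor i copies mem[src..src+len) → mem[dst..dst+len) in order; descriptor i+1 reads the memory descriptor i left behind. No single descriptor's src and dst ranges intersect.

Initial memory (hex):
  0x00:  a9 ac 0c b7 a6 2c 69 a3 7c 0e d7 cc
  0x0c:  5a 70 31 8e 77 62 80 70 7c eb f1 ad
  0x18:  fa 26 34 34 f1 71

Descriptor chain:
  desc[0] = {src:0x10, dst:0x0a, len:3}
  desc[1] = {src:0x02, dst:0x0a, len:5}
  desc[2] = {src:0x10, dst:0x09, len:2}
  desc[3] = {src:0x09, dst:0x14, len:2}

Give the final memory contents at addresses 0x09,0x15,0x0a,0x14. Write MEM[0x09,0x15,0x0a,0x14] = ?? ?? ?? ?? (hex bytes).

MEM[0x09,0x15,0x0a,0x14] = 77 62 62 77

D0: mem[0x0a..0x0c] <- [77 62 80]
D1: mem[0x0a..0x0e] <- [0c b7 a6 2c 69]
D2: mem[0x09..0x0a] <- [77 62]
D3: mem[0x14..0x15] <- [77 62]
query mem[0x09]=0x77, mem[0x15]=0x62, mem[0x0a]=0x62, mem[0x14]=0x77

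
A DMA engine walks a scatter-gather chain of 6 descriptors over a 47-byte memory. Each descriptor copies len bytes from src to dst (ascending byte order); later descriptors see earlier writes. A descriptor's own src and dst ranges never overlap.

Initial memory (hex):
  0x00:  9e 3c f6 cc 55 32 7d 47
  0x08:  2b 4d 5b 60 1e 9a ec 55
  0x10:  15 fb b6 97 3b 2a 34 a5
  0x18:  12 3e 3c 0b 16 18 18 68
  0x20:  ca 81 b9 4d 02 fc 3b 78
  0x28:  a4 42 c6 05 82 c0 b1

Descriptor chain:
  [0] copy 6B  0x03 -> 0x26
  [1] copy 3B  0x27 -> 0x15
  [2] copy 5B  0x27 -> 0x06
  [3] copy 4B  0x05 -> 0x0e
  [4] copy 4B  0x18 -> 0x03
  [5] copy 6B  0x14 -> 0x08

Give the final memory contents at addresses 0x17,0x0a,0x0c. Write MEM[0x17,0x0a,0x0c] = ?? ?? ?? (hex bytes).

[0] 0x03->0x26 len=6 : cc 55 32 7d 47 2b
[1] 0x27->0x15 len=3 : 55 32 7d
[2] 0x27->0x06 len=5 : 55 32 7d 47 2b
[3] 0x05->0x0e len=4 : 32 55 32 7d
[4] 0x18->0x03 len=4 : 12 3e 3c 0b
[5] 0x14->0x08 len=6 : 3b 55 32 7d 12 3e
query mem[0x17]=0x7d, mem[0x0a]=0x32, mem[0x0c]=0x12

MEM[0x17,0x0a,0x0c] = 7d 32 12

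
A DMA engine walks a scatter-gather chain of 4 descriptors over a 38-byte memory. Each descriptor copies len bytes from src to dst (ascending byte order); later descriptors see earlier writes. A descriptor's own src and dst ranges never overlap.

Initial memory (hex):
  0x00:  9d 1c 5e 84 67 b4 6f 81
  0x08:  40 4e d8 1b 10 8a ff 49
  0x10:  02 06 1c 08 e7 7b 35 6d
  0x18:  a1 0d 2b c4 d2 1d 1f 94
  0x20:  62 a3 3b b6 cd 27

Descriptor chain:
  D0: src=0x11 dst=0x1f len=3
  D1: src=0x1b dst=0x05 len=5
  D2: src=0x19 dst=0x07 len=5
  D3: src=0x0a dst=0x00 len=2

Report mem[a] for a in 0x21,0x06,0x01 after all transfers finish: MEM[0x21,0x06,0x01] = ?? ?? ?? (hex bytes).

[0] 0x11->0x1f len=3 : 06 1c 08
[1] 0x1b->0x05 len=5 : c4 d2 1d 1f 06
[2] 0x19->0x07 len=5 : 0d 2b c4 d2 1d
[3] 0x0a->0x00 len=2 : d2 1d
query mem[0x21]=0x08, mem[0x06]=0xd2, mem[0x01]=0x1d

MEM[0x21,0x06,0x01] = 08 d2 1d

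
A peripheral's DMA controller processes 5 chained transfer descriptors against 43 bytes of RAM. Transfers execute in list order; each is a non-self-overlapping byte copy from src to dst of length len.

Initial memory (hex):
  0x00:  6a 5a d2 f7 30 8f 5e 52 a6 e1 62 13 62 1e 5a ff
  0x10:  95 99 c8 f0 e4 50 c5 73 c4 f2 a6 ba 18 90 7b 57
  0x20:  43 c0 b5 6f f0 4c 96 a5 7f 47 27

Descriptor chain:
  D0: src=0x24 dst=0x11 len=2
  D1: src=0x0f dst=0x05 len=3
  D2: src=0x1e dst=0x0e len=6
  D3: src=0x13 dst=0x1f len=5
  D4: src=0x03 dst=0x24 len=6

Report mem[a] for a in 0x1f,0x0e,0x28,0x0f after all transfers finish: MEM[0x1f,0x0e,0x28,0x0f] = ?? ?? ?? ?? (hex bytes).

MEM[0x1f,0x0e,0x28,0x0f] = 6f 7b f0 57

[0] 0x24->0x11 len=2 : f0 4c
[1] 0x0f->0x05 len=3 : ff 95 f0
[2] 0x1e->0x0e len=6 : 7b 57 43 c0 b5 6f
[3] 0x13->0x1f len=5 : 6f e4 50 c5 73
[4] 0x03->0x24 len=6 : f7 30 ff 95 f0 a6
query mem[0x1f]=0x6f, mem[0x0e]=0x7b, mem[0x28]=0xf0, mem[0x0f]=0x57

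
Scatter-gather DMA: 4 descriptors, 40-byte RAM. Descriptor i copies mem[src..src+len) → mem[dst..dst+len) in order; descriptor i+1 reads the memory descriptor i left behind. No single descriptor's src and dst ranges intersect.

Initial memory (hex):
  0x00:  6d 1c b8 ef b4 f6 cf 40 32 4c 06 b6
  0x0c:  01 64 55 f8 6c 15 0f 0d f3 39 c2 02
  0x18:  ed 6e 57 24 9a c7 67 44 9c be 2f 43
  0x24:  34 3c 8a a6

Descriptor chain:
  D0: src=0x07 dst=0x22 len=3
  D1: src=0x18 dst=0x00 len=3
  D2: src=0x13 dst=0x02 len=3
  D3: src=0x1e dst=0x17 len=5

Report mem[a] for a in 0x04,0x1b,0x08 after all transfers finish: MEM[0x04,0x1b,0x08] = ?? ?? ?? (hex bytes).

#0 dst[0x22+3] := {0x40,0x32,0x4c}
#1 dst[0x00+3] := {0xed,0x6e,0x57}
#2 dst[0x02+3] := {0x0d,0xf3,0x39}
#3 dst[0x17+5] := {0x67,0x44,0x9c,0xbe,0x40}
query mem[0x04]=0x39, mem[0x1b]=0x40, mem[0x08]=0x32

MEM[0x04,0x1b,0x08] = 39 40 32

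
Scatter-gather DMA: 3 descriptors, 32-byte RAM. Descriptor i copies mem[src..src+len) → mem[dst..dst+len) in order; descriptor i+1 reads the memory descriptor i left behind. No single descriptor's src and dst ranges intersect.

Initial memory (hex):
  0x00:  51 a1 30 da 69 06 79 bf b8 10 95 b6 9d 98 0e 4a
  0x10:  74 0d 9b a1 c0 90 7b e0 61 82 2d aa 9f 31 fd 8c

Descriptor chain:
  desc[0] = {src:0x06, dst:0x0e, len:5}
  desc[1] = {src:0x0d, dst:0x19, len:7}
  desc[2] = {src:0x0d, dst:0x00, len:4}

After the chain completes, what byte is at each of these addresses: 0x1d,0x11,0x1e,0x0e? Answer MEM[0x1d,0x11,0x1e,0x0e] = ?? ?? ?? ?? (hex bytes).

MEM[0x1d,0x11,0x1e,0x0e] = 10 10 95 79

D0: mem[0x0e..0x12] <- [79 bf b8 10 95]
D1: mem[0x19..0x1f] <- [98 79 bf b8 10 95 a1]
D2: mem[0x00..0x03] <- [98 79 bf b8]
query mem[0x1d]=0x10, mem[0x11]=0x10, mem[0x1e]=0x95, mem[0x0e]=0x79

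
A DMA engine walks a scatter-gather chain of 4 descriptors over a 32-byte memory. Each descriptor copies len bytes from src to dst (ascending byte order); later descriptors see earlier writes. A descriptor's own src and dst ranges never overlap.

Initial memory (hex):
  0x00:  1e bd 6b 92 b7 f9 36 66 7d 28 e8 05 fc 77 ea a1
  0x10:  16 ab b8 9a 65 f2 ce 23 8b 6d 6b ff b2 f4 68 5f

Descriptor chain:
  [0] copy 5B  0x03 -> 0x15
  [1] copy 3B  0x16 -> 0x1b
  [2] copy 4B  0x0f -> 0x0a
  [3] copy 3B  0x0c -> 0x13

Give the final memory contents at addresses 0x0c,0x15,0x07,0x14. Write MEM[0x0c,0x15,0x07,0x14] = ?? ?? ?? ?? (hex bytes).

  after D0: wrote 5B at 0x15 = 92b7f93666
  after D1: wrote 3B at 0x1b = b7f936
  after D2: wrote 4B at 0x0a = a116abb8
  after D3: wrote 3B at 0x13 = abb8ea
query mem[0x0c]=0xab, mem[0x15]=0xea, mem[0x07]=0x66, mem[0x14]=0xb8

MEM[0x0c,0x15,0x07,0x14] = ab ea 66 b8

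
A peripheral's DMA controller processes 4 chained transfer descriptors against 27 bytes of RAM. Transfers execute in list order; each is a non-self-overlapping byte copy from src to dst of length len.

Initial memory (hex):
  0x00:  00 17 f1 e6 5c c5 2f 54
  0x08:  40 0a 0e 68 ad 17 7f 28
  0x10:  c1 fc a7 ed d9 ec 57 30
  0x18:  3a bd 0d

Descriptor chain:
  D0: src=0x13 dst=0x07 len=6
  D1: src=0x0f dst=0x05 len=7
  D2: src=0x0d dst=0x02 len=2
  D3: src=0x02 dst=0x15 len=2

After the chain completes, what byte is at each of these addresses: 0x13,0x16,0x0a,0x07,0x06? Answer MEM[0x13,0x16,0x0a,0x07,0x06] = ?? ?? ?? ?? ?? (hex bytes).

[0] 0x13->0x07 len=6 : ed d9 ec 57 30 3a
[1] 0x0f->0x05 len=7 : 28 c1 fc a7 ed d9 ec
[2] 0x0d->0x02 len=2 : 17 7f
[3] 0x02->0x15 len=2 : 17 7f
query mem[0x13]=0xed, mem[0x16]=0x7f, mem[0x0a]=0xd9, mem[0x07]=0xfc, mem[0x06]=0xc1

MEM[0x13,0x16,0x0a,0x07,0x06] = ed 7f d9 fc c1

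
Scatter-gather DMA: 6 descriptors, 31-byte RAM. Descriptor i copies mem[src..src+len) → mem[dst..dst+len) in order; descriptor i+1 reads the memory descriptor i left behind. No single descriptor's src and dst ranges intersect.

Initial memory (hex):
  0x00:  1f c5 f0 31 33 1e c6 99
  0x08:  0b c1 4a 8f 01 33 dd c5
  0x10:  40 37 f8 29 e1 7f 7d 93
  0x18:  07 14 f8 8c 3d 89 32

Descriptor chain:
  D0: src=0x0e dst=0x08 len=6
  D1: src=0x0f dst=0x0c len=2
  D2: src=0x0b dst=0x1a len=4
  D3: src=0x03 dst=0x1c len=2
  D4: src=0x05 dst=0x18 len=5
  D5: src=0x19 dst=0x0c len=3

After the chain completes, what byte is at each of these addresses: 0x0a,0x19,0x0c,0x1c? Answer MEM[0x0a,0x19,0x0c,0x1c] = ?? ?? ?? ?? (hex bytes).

  after D0: wrote 6B at 0x08 = ddc54037f829
  after D1: wrote 2B at 0x0c = c540
  after D2: wrote 4B at 0x1a = 37c540dd
  after D3: wrote 2B at 0x1c = 3133
  after D4: wrote 5B at 0x18 = 1ec699ddc5
  after D5: wrote 3B at 0x0c = c699dd
query mem[0x0a]=0x40, mem[0x19]=0xc6, mem[0x0c]=0xc6, mem[0x1c]=0xc5

MEM[0x0a,0x19,0x0c,0x1c] = 40 c6 c6 c5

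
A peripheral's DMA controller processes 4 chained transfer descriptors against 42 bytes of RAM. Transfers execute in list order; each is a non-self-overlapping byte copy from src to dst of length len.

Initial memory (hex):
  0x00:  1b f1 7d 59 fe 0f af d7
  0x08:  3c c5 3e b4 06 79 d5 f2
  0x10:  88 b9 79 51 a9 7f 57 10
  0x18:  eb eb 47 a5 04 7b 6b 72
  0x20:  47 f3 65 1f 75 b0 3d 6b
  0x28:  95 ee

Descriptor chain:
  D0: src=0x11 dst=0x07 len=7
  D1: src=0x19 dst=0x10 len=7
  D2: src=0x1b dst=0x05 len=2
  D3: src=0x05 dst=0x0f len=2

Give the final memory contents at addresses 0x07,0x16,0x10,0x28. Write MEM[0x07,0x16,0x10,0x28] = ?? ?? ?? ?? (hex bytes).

MEM[0x07,0x16,0x10,0x28] = b9 72 04 95

D0: mem[0x07..0x0d] <- [b9 79 51 a9 7f 57 10]
D1: mem[0x10..0x16] <- [eb 47 a5 04 7b 6b 72]
D2: mem[0x05..0x06] <- [a5 04]
D3: mem[0x0f..0x10] <- [a5 04]
query mem[0x07]=0xb9, mem[0x16]=0x72, mem[0x10]=0x04, mem[0x28]=0x95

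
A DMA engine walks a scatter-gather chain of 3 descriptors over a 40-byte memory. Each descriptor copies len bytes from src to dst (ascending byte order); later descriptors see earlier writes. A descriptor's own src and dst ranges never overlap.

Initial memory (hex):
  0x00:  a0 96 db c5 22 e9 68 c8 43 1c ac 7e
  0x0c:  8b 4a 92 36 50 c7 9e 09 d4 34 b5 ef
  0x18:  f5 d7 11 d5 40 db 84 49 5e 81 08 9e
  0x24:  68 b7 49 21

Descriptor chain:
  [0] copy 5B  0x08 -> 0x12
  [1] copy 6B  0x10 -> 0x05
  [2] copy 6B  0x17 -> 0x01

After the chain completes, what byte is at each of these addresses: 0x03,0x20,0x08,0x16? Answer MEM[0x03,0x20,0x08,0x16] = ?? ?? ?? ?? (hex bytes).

D0: mem[0x12..0x16] <- [43 1c ac 7e 8b]
D1: mem[0x05..0x0a] <- [50 c7 43 1c ac 7e]
D2: mem[0x01..0x06] <- [ef f5 d7 11 d5 40]
query mem[0x03]=0xd7, mem[0x20]=0x5e, mem[0x08]=0x1c, mem[0x16]=0x8b

MEM[0x03,0x20,0x08,0x16] = d7 5e 1c 8b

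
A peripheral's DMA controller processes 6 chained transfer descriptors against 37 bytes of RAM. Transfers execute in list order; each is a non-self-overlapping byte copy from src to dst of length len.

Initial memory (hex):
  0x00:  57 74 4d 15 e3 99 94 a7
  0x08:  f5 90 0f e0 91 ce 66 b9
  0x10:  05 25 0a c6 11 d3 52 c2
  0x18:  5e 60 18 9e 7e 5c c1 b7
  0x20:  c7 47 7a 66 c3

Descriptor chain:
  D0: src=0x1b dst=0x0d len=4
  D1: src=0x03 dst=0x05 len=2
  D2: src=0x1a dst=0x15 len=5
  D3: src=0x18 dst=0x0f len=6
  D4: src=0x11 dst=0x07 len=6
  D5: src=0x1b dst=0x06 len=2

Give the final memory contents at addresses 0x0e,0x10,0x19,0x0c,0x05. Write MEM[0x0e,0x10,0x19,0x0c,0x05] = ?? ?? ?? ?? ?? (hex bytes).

D0: mem[0x0d..0x10] <- [9e 7e 5c c1]
D1: mem[0x05..0x06] <- [15 e3]
D2: mem[0x15..0x19] <- [18 9e 7e 5c c1]
D3: mem[0x0f..0x14] <- [5c c1 18 9e 7e 5c]
D4: mem[0x07..0x0c] <- [18 9e 7e 5c 18 9e]
D5: mem[0x06..0x07] <- [9e 7e]
query mem[0x0e]=0x7e, mem[0x10]=0xc1, mem[0x19]=0xc1, mem[0x0c]=0x9e, mem[0x05]=0x15

MEM[0x0e,0x10,0x19,0x0c,0x05] = 7e c1 c1 9e 15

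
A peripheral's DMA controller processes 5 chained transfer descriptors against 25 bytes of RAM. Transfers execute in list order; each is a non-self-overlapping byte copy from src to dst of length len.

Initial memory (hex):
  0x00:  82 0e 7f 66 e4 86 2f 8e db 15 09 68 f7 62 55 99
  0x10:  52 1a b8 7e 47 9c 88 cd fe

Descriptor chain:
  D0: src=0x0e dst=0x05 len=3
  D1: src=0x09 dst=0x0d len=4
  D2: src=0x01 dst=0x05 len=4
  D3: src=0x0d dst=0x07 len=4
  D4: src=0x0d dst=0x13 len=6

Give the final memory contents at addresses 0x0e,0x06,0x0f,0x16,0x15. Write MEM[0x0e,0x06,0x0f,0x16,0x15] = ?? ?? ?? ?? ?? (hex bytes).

MEM[0x0e,0x06,0x0f,0x16,0x15] = 09 7f 68 f7 68

#0 dst[0x05+3] := {0x55,0x99,0x52}
#1 dst[0x0d+4] := {0x15,0x09,0x68,0xf7}
#2 dst[0x05+4] := {0x0e,0x7f,0x66,0xe4}
#3 dst[0x07+4] := {0x15,0x09,0x68,0xf7}
#4 dst[0x13+6] := {0x15,0x09,0x68,0xf7,0x1a,0xb8}
query mem[0x0e]=0x09, mem[0x06]=0x7f, mem[0x0f]=0x68, mem[0x16]=0xf7, mem[0x15]=0x68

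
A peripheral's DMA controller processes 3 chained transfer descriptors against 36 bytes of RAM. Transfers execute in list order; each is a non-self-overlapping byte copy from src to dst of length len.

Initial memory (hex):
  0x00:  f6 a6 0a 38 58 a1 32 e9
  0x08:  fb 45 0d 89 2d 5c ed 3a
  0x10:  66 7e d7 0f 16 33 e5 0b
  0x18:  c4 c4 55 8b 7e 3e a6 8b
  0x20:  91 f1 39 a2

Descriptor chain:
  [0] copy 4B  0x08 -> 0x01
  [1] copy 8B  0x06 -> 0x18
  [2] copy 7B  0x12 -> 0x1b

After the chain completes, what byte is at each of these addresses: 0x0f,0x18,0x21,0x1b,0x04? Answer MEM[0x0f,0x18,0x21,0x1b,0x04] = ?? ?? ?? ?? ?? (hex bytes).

D0: mem[0x01..0x04] <- [fb 45 0d 89]
D1: mem[0x18..0x1f] <- [32 e9 fb 45 0d 89 2d 5c]
D2: mem[0x1b..0x21] <- [d7 0f 16 33 e5 0b 32]
query mem[0x0f]=0x3a, mem[0x18]=0x32, mem[0x21]=0x32, mem[0x1b]=0xd7, mem[0x04]=0x89

MEM[0x0f,0x18,0x21,0x1b,0x04] = 3a 32 32 d7 89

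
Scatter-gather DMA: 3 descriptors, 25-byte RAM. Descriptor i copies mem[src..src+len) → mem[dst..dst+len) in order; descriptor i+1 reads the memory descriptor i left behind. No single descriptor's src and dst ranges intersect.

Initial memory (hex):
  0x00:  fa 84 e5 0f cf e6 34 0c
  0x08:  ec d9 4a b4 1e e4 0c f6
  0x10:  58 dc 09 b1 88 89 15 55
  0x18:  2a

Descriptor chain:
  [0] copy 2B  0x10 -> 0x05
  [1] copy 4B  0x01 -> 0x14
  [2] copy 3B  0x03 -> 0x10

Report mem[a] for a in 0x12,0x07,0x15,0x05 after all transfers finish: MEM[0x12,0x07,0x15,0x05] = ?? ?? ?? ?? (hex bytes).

[0] 0x10->0x05 len=2 : 58 dc
[1] 0x01->0x14 len=4 : 84 e5 0f cf
[2] 0x03->0x10 len=3 : 0f cf 58
query mem[0x12]=0x58, mem[0x07]=0x0c, mem[0x15]=0xe5, mem[0x05]=0x58

MEM[0x12,0x07,0x15,0x05] = 58 0c e5 58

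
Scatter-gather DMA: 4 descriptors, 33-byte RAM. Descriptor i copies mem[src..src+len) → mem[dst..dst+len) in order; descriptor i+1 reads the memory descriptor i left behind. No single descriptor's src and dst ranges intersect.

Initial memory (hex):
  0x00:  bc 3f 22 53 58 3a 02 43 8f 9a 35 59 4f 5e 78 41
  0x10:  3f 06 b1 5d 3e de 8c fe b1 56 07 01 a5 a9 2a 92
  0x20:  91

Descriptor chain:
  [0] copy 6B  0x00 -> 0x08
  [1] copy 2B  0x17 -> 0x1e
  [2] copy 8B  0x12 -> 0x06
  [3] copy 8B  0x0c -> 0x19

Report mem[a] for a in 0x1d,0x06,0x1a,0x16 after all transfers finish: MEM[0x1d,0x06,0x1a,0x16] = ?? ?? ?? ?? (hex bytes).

  after D0: wrote 6B at 0x08 = bc3f2253583a
  after D1: wrote 2B at 0x1e = feb1
  after D2: wrote 8B at 0x06 = b15d3ede8cfeb156
  after D3: wrote 8B at 0x19 = b15678413f06b15d
query mem[0x1d]=0x3f, mem[0x06]=0xb1, mem[0x1a]=0x56, mem[0x16]=0x8c

MEM[0x1d,0x06,0x1a,0x16] = 3f b1 56 8c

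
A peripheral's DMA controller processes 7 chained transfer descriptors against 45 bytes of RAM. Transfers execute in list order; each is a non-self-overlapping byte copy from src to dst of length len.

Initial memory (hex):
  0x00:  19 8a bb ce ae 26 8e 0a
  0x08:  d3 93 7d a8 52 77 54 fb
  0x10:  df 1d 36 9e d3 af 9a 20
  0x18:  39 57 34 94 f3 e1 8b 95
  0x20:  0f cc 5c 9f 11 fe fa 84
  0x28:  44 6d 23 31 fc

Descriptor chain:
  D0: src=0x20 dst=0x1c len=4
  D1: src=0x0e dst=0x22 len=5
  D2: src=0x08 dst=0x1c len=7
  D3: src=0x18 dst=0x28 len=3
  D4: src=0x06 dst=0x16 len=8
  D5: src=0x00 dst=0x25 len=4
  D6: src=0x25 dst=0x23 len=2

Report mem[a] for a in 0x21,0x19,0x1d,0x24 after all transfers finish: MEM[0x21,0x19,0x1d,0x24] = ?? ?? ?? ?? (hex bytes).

#0 dst[0x1c+4] := {0x0f,0xcc,0x5c,0x9f}
#1 dst[0x22+5] := {0x54,0xfb,0xdf,0x1d,0x36}
#2 dst[0x1c+7] := {0xd3,0x93,0x7d,0xa8,0x52,0x77,0x54}
#3 dst[0x28+3] := {0x39,0x57,0x34}
#4 dst[0x16+8] := {0x8e,0x0a,0xd3,0x93,0x7d,0xa8,0x52,0x77}
#5 dst[0x25+4] := {0x19,0x8a,0xbb,0xce}
#6 dst[0x23+2] := {0x19,0x8a}
query mem[0x21]=0x77, mem[0x19]=0x93, mem[0x1d]=0x77, mem[0x24]=0x8a

MEM[0x21,0x19,0x1d,0x24] = 77 93 77 8a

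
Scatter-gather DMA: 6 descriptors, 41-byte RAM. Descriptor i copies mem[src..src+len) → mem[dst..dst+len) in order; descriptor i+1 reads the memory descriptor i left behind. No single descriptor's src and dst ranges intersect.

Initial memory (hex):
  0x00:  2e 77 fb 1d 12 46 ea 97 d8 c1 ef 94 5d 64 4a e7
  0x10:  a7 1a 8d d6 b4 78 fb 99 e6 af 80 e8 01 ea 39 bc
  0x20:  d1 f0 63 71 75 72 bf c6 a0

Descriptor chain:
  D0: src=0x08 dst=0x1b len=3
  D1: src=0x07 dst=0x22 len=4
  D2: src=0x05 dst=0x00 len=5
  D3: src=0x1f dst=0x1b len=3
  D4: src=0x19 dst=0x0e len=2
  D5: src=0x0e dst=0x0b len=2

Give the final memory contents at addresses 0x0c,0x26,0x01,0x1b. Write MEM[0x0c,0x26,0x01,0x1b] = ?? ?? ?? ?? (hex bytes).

  after D0: wrote 3B at 0x1b = d8c1ef
  after D1: wrote 4B at 0x22 = 97d8c1ef
  after D2: wrote 5B at 0x00 = 46ea97d8c1
  after D3: wrote 3B at 0x1b = bcd1f0
  after D4: wrote 2B at 0x0e = af80
  after D5: wrote 2B at 0x0b = af80
query mem[0x0c]=0x80, mem[0x26]=0xbf, mem[0x01]=0xea, mem[0x1b]=0xbc

MEM[0x0c,0x26,0x01,0x1b] = 80 bf ea bc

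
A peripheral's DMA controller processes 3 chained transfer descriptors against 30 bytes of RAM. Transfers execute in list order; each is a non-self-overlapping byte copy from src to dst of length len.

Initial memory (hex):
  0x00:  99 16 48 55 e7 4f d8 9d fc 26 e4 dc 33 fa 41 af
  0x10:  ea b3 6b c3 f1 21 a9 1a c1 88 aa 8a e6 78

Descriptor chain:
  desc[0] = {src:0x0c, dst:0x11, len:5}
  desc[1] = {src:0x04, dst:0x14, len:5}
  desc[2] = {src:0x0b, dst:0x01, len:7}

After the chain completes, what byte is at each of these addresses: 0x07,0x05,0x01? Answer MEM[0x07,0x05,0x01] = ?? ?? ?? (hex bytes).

MEM[0x07,0x05,0x01] = 33 af dc

#0 dst[0x11+5] := {0x33,0xfa,0x41,0xaf,0xea}
#1 dst[0x14+5] := {0xe7,0x4f,0xd8,0x9d,0xfc}
#2 dst[0x01+7] := {0xdc,0x33,0xfa,0x41,0xaf,0xea,0x33}
query mem[0x07]=0x33, mem[0x05]=0xaf, mem[0x01]=0xdc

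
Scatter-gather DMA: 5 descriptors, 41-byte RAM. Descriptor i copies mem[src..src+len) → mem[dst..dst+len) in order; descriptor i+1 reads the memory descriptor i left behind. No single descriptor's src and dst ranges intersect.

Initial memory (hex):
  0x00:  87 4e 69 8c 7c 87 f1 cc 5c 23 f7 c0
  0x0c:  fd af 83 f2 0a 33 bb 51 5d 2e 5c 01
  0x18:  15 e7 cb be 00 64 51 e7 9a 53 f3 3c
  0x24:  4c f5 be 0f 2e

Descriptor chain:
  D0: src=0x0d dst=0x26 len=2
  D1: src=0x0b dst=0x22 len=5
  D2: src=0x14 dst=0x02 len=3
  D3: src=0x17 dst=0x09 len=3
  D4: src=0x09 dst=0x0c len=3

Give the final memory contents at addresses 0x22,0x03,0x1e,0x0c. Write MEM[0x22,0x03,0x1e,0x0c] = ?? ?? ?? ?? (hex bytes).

MEM[0x22,0x03,0x1e,0x0c] = c0 2e 51 01

D0: mem[0x26..0x27] <- [af 83]
D1: mem[0x22..0x26] <- [c0 fd af 83 f2]
D2: mem[0x02..0x04] <- [5d 2e 5c]
D3: mem[0x09..0x0b] <- [01 15 e7]
D4: mem[0x0c..0x0e] <- [01 15 e7]
query mem[0x22]=0xc0, mem[0x03]=0x2e, mem[0x1e]=0x51, mem[0x0c]=0x01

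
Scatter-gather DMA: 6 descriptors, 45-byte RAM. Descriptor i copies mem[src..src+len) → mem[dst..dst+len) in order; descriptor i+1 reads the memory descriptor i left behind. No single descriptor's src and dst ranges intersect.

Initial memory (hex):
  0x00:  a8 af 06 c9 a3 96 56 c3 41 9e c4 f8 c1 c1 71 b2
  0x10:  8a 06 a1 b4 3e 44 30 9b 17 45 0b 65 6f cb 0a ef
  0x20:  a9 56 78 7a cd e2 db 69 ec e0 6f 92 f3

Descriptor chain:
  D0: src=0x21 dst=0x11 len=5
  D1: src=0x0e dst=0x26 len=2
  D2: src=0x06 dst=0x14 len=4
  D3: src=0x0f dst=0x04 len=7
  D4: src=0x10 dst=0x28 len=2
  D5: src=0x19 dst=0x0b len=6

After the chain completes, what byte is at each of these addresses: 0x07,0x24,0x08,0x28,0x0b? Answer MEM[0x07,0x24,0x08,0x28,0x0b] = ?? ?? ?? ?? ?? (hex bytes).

MEM[0x07,0x24,0x08,0x28,0x0b] = 78 cd 7a 8a 45

D0: mem[0x11..0x15] <- [56 78 7a cd e2]
D1: mem[0x26..0x27] <- [71 b2]
D2: mem[0x14..0x17] <- [56 c3 41 9e]
D3: mem[0x04..0x0a] <- [b2 8a 56 78 7a 56 c3]
D4: mem[0x28..0x29] <- [8a 56]
D5: mem[0x0b..0x10] <- [45 0b 65 6f cb 0a]
query mem[0x07]=0x78, mem[0x24]=0xcd, mem[0x08]=0x7a, mem[0x28]=0x8a, mem[0x0b]=0x45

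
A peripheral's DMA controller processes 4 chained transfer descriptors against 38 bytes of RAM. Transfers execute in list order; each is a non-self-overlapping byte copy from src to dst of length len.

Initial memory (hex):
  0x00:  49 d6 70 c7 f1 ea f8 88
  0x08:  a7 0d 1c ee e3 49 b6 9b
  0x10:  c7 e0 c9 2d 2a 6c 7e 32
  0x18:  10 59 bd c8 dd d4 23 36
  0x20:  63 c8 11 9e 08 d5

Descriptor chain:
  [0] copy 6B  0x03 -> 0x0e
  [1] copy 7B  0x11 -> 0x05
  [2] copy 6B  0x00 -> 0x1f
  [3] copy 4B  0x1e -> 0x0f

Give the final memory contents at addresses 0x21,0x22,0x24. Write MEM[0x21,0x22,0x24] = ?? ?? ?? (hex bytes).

  after D0: wrote 6B at 0x0e = c7f1eaf888a7
  after D1: wrote 7B at 0x05 = f888a72a6c7e32
  after D2: wrote 6B at 0x1f = 49d670c7f1f8
  after D3: wrote 4B at 0x0f = 2349d670
query mem[0x21]=0x70, mem[0x22]=0xc7, mem[0x24]=0xf8

MEM[0x21,0x22,0x24] = 70 c7 f8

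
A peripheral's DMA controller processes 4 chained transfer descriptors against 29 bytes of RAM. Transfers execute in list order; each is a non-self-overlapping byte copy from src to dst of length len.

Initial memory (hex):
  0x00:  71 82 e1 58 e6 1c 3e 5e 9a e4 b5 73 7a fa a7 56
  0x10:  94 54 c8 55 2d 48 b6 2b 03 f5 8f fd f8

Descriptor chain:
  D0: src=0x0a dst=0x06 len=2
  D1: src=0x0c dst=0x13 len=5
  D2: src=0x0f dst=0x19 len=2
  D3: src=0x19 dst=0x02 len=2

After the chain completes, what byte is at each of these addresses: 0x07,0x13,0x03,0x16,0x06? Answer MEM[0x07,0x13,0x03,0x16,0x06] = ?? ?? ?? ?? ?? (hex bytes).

[0] 0x0a->0x06 len=2 : b5 73
[1] 0x0c->0x13 len=5 : 7a fa a7 56 94
[2] 0x0f->0x19 len=2 : 56 94
[3] 0x19->0x02 len=2 : 56 94
query mem[0x07]=0x73, mem[0x13]=0x7a, mem[0x03]=0x94, mem[0x16]=0x56, mem[0x06]=0xb5

MEM[0x07,0x13,0x03,0x16,0x06] = 73 7a 94 56 b5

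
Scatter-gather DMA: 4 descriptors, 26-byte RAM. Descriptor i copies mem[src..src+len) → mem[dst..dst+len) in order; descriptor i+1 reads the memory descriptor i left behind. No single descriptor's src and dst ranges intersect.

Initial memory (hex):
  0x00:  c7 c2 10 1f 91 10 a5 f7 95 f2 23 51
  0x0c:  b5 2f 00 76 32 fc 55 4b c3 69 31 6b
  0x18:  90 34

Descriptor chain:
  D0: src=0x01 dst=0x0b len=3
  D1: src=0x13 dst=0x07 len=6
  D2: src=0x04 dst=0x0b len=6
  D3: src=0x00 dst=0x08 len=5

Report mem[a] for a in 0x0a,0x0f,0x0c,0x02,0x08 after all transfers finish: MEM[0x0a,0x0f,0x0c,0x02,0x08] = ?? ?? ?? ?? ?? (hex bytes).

#0 dst[0x0b+3] := {0xc2,0x10,0x1f}
#1 dst[0x07+6] := {0x4b,0xc3,0x69,0x31,0x6b,0x90}
#2 dst[0x0b+6] := {0x91,0x10,0xa5,0x4b,0xc3,0x69}
#3 dst[0x08+5] := {0xc7,0xc2,0x10,0x1f,0x91}
query mem[0x0a]=0x10, mem[0x0f]=0xc3, mem[0x0c]=0x91, mem[0x02]=0x10, mem[0x08]=0xc7

MEM[0x0a,0x0f,0x0c,0x02,0x08] = 10 c3 91 10 c7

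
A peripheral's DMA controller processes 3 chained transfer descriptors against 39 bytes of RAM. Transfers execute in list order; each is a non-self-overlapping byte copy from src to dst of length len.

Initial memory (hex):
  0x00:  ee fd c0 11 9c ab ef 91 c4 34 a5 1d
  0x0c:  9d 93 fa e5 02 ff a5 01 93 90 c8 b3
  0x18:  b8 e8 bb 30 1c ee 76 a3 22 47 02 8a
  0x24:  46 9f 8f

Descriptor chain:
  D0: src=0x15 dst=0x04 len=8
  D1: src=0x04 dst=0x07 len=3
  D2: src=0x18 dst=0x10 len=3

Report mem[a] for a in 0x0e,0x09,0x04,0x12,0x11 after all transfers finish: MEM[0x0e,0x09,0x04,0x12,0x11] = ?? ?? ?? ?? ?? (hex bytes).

MEM[0x0e,0x09,0x04,0x12,0x11] = fa b3 90 bb e8

#0 dst[0x04+8] := {0x90,0xc8,0xb3,0xb8,0xe8,0xbb,0x30,0x1c}
#1 dst[0x07+3] := {0x90,0xc8,0xb3}
#2 dst[0x10+3] := {0xb8,0xe8,0xbb}
query mem[0x0e]=0xfa, mem[0x09]=0xb3, mem[0x04]=0x90, mem[0x12]=0xbb, mem[0x11]=0xe8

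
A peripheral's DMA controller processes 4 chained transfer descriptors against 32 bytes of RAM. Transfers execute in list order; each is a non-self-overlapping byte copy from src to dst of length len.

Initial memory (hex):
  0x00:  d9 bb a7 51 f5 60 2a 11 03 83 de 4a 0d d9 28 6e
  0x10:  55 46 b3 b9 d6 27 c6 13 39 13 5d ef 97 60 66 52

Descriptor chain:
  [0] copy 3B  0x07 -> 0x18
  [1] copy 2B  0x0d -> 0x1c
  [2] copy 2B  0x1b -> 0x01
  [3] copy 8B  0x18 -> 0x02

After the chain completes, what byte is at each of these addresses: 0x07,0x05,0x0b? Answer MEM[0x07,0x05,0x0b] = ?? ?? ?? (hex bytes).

  after D0: wrote 3B at 0x18 = 110383
  after D1: wrote 2B at 0x1c = d928
  after D2: wrote 2B at 0x01 = efd9
  after D3: wrote 8B at 0x02 = 110383efd9286652
query mem[0x07]=0x28, mem[0x05]=0xef, mem[0x0b]=0x4a

MEM[0x07,0x05,0x0b] = 28 ef 4a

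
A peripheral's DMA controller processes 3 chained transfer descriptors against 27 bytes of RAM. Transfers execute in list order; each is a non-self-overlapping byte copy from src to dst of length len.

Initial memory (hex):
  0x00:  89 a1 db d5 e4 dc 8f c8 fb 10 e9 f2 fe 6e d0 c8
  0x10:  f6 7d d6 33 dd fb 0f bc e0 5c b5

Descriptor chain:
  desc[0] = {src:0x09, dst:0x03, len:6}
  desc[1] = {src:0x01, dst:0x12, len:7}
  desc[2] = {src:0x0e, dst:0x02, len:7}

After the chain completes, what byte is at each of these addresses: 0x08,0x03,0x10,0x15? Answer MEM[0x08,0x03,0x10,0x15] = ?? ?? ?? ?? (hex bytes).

MEM[0x08,0x03,0x10,0x15] = 10 c8 f6 e9

D0: mem[0x03..0x08] <- [10 e9 f2 fe 6e d0]
D1: mem[0x12..0x18] <- [a1 db 10 e9 f2 fe 6e]
D2: mem[0x02..0x08] <- [d0 c8 f6 7d a1 db 10]
query mem[0x08]=0x10, mem[0x03]=0xc8, mem[0x10]=0xf6, mem[0x15]=0xe9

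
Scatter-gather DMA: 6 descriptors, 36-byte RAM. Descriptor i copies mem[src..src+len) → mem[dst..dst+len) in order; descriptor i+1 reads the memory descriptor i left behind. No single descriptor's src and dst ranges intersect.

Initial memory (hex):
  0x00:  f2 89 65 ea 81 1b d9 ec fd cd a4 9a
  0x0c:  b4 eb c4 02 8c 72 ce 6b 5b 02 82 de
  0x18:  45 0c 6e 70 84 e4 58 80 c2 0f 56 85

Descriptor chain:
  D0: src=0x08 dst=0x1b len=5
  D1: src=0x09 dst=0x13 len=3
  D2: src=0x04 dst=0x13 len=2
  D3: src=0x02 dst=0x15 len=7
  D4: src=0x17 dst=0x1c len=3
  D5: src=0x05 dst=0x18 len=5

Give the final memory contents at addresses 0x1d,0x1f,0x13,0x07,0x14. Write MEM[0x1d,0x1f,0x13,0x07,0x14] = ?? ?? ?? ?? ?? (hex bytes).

MEM[0x1d,0x1f,0x13,0x07,0x14] = 1b b4 81 ec 1b

D0: mem[0x1b..0x1f] <- [fd cd a4 9a b4]
D1: mem[0x13..0x15] <- [cd a4 9a]
D2: mem[0x13..0x14] <- [81 1b]
D3: mem[0x15..0x1b] <- [65 ea 81 1b d9 ec fd]
D4: mem[0x1c..0x1e] <- [81 1b d9]
D5: mem[0x18..0x1c] <- [1b d9 ec fd cd]
query mem[0x1d]=0x1b, mem[0x1f]=0xb4, mem[0x13]=0x81, mem[0x07]=0xec, mem[0x14]=0x1b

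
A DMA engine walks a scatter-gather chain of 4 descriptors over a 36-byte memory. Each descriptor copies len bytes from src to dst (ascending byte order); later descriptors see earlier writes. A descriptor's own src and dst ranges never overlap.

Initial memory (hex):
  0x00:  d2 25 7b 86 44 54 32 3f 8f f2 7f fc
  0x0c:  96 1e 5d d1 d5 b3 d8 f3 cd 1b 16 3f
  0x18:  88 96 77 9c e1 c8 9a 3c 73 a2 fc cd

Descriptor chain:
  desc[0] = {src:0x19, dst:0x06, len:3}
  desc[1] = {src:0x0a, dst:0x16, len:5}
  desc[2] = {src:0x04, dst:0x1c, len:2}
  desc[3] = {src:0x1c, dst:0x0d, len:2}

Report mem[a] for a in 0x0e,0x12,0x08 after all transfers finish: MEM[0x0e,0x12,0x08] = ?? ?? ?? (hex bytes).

MEM[0x0e,0x12,0x08] = 54 d8 9c

[0] 0x19->0x06 len=3 : 96 77 9c
[1] 0x0a->0x16 len=5 : 7f fc 96 1e 5d
[2] 0x04->0x1c len=2 : 44 54
[3] 0x1c->0x0d len=2 : 44 54
query mem[0x0e]=0x54, mem[0x12]=0xd8, mem[0x08]=0x9c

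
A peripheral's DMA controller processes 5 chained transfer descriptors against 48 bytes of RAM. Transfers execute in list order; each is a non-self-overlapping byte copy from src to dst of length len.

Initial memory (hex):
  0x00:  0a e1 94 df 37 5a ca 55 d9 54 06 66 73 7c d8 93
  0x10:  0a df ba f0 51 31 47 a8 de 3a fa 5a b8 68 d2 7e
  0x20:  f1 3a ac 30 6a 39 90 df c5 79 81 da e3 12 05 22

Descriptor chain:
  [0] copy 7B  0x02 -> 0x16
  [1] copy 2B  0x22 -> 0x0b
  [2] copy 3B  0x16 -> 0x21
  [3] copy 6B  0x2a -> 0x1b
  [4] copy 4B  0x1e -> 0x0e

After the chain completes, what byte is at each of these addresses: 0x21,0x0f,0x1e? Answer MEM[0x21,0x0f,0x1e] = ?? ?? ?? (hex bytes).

MEM[0x21,0x0f,0x1e] = 94 05 12

[0] 0x02->0x16 len=7 : 94 df 37 5a ca 55 d9
[1] 0x22->0x0b len=2 : ac 30
[2] 0x16->0x21 len=3 : 94 df 37
[3] 0x2a->0x1b len=6 : 81 da e3 12 05 22
[4] 0x1e->0x0e len=4 : 12 05 22 94
query mem[0x21]=0x94, mem[0x0f]=0x05, mem[0x1e]=0x12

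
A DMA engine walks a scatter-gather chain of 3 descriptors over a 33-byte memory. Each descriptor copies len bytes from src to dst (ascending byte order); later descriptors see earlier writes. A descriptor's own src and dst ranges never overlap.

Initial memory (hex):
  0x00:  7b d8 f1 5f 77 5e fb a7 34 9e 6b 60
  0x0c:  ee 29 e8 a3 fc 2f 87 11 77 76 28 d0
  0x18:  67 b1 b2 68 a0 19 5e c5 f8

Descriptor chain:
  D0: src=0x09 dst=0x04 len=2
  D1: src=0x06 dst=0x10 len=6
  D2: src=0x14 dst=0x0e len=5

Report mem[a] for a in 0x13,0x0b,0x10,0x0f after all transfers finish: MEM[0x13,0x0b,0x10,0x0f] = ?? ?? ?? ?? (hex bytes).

MEM[0x13,0x0b,0x10,0x0f] = 9e 60 28 60

D0: mem[0x04..0x05] <- [9e 6b]
D1: mem[0x10..0x15] <- [fb a7 34 9e 6b 60]
D2: mem[0x0e..0x12] <- [6b 60 28 d0 67]
query mem[0x13]=0x9e, mem[0x0b]=0x60, mem[0x10]=0x28, mem[0x0f]=0x60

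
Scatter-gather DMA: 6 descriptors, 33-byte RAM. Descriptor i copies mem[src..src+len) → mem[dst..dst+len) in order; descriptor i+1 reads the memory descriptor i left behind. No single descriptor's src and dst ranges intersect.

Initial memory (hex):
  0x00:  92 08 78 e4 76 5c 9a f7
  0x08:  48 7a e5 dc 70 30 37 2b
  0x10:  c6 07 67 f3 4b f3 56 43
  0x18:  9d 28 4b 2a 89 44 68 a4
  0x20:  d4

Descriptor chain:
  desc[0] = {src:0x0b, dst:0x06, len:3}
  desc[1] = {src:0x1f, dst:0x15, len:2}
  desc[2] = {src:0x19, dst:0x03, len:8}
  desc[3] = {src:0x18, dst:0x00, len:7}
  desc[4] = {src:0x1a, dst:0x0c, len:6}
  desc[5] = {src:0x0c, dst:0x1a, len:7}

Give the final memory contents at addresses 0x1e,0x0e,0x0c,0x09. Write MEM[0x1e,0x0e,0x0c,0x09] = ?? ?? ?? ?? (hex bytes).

#0 dst[0x06+3] := {0xdc,0x70,0x30}
#1 dst[0x15+2] := {0xa4,0xd4}
#2 dst[0x03+8] := {0x28,0x4b,0x2a,0x89,0x44,0x68,0xa4,0xd4}
#3 dst[0x00+7] := {0x9d,0x28,0x4b,0x2a,0x89,0x44,0x68}
#4 dst[0x0c+6] := {0x4b,0x2a,0x89,0x44,0x68,0xa4}
#5 dst[0x1a+7] := {0x4b,0x2a,0x89,0x44,0x68,0xa4,0x67}
query mem[0x1e]=0x68, mem[0x0e]=0x89, mem[0x0c]=0x4b, mem[0x09]=0xa4

MEM[0x1e,0x0e,0x0c,0x09] = 68 89 4b a4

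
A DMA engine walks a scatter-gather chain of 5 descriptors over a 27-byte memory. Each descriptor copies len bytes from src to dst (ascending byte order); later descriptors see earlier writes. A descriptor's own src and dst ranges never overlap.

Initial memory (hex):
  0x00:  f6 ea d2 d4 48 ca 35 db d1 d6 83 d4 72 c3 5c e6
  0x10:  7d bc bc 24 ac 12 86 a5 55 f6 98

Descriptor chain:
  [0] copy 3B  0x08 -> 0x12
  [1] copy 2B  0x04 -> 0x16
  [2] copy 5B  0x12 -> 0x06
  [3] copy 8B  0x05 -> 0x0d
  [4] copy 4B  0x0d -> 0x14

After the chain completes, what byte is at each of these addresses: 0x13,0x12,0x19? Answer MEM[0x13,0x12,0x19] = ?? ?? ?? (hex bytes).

[0] 0x08->0x12 len=3 : d1 d6 83
[1] 0x04->0x16 len=2 : 48 ca
[2] 0x12->0x06 len=5 : d1 d6 83 12 48
[3] 0x05->0x0d len=8 : ca d1 d6 83 12 48 d4 72
[4] 0x0d->0x14 len=4 : ca d1 d6 83
query mem[0x13]=0xd4, mem[0x12]=0x48, mem[0x19]=0xf6

MEM[0x13,0x12,0x19] = d4 48 f6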